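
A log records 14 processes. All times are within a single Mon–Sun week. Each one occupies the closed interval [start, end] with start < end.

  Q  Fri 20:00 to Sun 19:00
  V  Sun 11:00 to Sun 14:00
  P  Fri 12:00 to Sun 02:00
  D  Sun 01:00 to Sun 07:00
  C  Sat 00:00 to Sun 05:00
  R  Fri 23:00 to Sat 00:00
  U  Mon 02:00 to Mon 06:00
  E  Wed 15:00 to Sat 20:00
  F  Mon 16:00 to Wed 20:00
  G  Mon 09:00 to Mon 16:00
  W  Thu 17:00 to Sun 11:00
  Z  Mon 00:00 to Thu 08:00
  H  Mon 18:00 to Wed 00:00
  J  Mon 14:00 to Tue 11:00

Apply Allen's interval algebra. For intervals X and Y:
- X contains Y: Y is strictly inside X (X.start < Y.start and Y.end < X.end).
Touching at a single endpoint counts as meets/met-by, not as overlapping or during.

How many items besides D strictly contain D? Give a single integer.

2

Target D = [Sun 01:00, Sun 07:00].
C [Sat 00:00, Sun 05:00] → overlaps → no.
E [Wed 15:00, Sat 20:00] → before → no.
F [Mon 16:00, Wed 20:00] → before → no.
G [Mon 09:00, Mon 16:00] → before → no.
H [Mon 18:00, Wed 00:00] → before → no.
J [Mon 14:00, Tue 11:00] → before → no.
P [Fri 12:00, Sun 02:00] → overlaps → no.
Q [Fri 20:00, Sun 19:00] → contains → counts.
R [Fri 23:00, Sat 00:00] → before → no.
U [Mon 02:00, Mon 06:00] → before → no.
V [Sun 11:00, Sun 14:00] → after → no.
W [Thu 17:00, Sun 11:00] → contains → counts.
Z [Mon 00:00, Thu 08:00] → before → no.
Total: 2.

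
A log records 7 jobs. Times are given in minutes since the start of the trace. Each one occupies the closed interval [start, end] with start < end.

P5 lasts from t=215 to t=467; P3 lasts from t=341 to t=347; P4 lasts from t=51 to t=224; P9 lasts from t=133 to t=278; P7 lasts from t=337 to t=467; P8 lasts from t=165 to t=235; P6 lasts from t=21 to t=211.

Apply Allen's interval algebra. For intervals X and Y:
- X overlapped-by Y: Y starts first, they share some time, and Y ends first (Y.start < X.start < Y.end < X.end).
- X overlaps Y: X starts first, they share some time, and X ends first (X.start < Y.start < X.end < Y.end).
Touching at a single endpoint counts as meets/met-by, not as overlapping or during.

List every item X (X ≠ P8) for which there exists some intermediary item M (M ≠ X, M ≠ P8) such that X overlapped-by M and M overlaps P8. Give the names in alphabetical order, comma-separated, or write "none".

P4, P5, P9

Target P8 = [t=165, t=235].
Intermediaries M with M overlaps P8: P4, P6.
Via P4 — items with X overlapped-by P4: P5, P9.
Via P6 — items with X overlapped-by P6: P4, P9.
Union: P4, P5, P9.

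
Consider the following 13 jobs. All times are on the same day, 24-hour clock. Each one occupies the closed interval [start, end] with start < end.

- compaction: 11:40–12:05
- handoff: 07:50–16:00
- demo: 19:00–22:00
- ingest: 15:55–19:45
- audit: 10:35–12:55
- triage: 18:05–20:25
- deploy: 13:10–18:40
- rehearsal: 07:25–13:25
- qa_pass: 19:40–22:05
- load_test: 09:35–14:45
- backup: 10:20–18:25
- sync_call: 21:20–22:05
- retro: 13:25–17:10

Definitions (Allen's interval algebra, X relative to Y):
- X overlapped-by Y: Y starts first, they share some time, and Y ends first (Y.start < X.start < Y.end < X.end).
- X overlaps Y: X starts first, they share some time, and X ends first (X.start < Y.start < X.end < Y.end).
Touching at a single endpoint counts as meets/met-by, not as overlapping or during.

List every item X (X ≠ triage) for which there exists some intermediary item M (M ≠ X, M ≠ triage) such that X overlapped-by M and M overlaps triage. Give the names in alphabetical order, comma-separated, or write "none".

demo, deploy, ingest, qa_pass

Target triage = [18:05, 20:25].
Intermediaries M with M overlaps triage: backup, deploy, ingest.
Via backup — items with X overlapped-by backup: deploy, ingest.
Via deploy — items with X overlapped-by deploy: ingest.
Via ingest — items with X overlapped-by ingest: demo, qa_pass.
Union: demo, deploy, ingest, qa_pass.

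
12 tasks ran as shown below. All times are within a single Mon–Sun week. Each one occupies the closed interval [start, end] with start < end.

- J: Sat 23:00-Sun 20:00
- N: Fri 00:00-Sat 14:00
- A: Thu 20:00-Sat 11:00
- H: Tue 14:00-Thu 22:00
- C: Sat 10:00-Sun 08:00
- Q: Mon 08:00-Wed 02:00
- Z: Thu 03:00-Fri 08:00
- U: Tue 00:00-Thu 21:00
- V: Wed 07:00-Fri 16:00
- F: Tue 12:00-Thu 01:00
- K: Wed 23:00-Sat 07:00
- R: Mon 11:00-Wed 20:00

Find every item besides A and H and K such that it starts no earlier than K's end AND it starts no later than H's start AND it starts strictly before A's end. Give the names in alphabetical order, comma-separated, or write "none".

Conditions: its start is no earlier than K's end (X.start >= Sat 07:00) AND its start is no later than H's start (X.start <= Tue 14:00) AND its start is strictly before A's end (X.start < Sat 11:00).
C: start Sat 10:00 >= Sat 07:00? ✓; start Sat 10:00 <= Tue 14:00? ✗; start Sat 10:00 < Sat 11:00? ✓ → no.
F: start Tue 12:00 >= Sat 07:00? ✗; start Tue 12:00 <= Tue 14:00? ✓; start Tue 12:00 < Sat 11:00? ✓ → no.
J: start Sat 23:00 >= Sat 07:00? ✓; start Sat 23:00 <= Tue 14:00? ✗; start Sat 23:00 < Sat 11:00? ✗ → no.
N: start Fri 00:00 >= Sat 07:00? ✗; start Fri 00:00 <= Tue 14:00? ✗; start Fri 00:00 < Sat 11:00? ✓ → no.
Q: start Mon 08:00 >= Sat 07:00? ✗; start Mon 08:00 <= Tue 14:00? ✓; start Mon 08:00 < Sat 11:00? ✓ → no.
R: start Mon 11:00 >= Sat 07:00? ✗; start Mon 11:00 <= Tue 14:00? ✓; start Mon 11:00 < Sat 11:00? ✓ → no.
U: start Tue 00:00 >= Sat 07:00? ✗; start Tue 00:00 <= Tue 14:00? ✓; start Tue 00:00 < Sat 11:00? ✓ → no.
V: start Wed 07:00 >= Sat 07:00? ✗; start Wed 07:00 <= Tue 14:00? ✗; start Wed 07:00 < Sat 11:00? ✓ → no.
Z: start Thu 03:00 >= Sat 07:00? ✗; start Thu 03:00 <= Tue 14:00? ✗; start Thu 03:00 < Sat 11:00? ✓ → no.
Result: none.

none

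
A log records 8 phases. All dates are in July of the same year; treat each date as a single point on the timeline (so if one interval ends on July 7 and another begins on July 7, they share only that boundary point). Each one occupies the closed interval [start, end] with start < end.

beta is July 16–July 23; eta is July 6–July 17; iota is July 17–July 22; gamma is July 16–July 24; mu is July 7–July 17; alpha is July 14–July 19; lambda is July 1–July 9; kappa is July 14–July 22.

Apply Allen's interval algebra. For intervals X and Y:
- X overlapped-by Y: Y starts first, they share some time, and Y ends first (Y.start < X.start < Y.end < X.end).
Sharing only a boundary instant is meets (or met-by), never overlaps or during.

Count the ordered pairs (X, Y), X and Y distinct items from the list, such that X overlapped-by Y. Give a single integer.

15

Checking all 56 ordered pairs for relation 'overlapped-by'; matching pairs in alphabetical order:
(alpha, eta): alpha overlapped-by eta ✓
(alpha, mu): alpha overlapped-by mu ✓
(beta, alpha): beta overlapped-by alpha ✓
(beta, eta): beta overlapped-by eta ✓
(beta, kappa): beta overlapped-by kappa ✓
(beta, mu): beta overlapped-by mu ✓
(eta, lambda): eta overlapped-by lambda ✓
(gamma, alpha): gamma overlapped-by alpha ✓
(gamma, eta): gamma overlapped-by eta ✓
(gamma, kappa): gamma overlapped-by kappa ✓
(gamma, mu): gamma overlapped-by mu ✓
(iota, alpha): iota overlapped-by alpha ✓
(kappa, eta): kappa overlapped-by eta ✓
(kappa, mu): kappa overlapped-by mu ✓
(mu, lambda): mu overlapped-by lambda ✓
Count: 15.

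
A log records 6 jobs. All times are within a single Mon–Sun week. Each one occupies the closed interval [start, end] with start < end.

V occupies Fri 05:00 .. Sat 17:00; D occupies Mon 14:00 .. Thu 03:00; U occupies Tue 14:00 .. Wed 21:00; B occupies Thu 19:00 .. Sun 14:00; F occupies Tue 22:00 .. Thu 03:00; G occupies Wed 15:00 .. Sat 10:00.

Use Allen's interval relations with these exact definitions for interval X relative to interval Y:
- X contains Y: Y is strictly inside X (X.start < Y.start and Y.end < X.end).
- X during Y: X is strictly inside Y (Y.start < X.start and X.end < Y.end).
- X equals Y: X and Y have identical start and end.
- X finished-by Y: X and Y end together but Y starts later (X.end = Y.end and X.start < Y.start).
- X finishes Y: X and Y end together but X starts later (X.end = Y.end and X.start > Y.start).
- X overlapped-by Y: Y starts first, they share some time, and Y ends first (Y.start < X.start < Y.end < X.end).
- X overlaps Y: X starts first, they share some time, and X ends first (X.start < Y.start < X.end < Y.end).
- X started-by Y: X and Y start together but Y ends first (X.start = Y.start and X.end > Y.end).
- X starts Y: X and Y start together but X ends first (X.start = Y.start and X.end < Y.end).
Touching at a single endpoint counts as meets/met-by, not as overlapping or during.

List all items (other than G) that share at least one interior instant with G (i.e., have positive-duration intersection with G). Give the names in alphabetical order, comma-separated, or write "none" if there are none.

Target G = [Wed 15:00, Sat 10:00].
B [Thu 19:00, Sun 14:00] → overlapped-by → yes.
D [Mon 14:00, Thu 03:00] → overlaps → yes.
F [Tue 22:00, Thu 03:00] → overlaps → yes.
U [Tue 14:00, Wed 21:00] → overlaps → yes.
V [Fri 05:00, Sat 17:00] → overlapped-by → yes.
Result: B, D, F, U, V.

B, D, F, U, V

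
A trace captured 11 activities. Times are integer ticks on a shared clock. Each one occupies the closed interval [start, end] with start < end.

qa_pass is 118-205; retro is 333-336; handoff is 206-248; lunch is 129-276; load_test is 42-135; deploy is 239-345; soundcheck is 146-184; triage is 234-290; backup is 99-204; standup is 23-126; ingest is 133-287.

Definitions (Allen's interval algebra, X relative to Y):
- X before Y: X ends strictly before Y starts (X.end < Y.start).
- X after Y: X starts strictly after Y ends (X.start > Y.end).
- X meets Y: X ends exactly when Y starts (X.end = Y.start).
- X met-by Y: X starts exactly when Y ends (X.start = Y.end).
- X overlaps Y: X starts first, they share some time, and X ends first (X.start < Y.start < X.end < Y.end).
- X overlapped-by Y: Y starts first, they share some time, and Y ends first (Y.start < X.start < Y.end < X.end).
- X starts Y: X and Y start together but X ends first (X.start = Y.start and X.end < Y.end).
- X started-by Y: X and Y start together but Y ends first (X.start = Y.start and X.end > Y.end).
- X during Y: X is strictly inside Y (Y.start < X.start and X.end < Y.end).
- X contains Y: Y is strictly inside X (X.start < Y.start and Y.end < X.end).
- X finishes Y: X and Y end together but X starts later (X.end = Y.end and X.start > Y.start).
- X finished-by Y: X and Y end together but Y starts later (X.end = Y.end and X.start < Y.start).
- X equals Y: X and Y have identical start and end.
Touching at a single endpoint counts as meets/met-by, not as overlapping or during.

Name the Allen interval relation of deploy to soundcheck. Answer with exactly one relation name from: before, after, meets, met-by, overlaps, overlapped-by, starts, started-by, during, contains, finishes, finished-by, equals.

after

deploy = [239, 345]; soundcheck = [146, 184].
Compare endpoints: deploy.start > soundcheck.start, deploy.start > soundcheck.end, deploy.end > soundcheck.start, deploy.end > soundcheck.end.
That pattern is 'after'.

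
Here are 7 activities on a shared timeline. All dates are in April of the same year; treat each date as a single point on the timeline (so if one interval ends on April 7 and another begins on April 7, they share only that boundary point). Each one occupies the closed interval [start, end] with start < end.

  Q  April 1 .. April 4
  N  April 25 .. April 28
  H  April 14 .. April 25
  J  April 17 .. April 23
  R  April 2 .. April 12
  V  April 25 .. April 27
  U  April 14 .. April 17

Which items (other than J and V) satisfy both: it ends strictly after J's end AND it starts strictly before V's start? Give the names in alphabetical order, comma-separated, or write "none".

H

Conditions: its end is strictly after J's end (X.end > April 23) AND its start is strictly before V's start (X.start < April 25).
H: end April 25 > April 23? ✓; start April 14 < April 25? ✓ → yes.
N: end April 28 > April 23? ✓; start April 25 < April 25? ✗ → no.
Q: end April 4 > April 23? ✗; start April 1 < April 25? ✓ → no.
R: end April 12 > April 23? ✗; start April 2 < April 25? ✓ → no.
U: end April 17 > April 23? ✗; start April 14 < April 25? ✓ → no.
Result: H.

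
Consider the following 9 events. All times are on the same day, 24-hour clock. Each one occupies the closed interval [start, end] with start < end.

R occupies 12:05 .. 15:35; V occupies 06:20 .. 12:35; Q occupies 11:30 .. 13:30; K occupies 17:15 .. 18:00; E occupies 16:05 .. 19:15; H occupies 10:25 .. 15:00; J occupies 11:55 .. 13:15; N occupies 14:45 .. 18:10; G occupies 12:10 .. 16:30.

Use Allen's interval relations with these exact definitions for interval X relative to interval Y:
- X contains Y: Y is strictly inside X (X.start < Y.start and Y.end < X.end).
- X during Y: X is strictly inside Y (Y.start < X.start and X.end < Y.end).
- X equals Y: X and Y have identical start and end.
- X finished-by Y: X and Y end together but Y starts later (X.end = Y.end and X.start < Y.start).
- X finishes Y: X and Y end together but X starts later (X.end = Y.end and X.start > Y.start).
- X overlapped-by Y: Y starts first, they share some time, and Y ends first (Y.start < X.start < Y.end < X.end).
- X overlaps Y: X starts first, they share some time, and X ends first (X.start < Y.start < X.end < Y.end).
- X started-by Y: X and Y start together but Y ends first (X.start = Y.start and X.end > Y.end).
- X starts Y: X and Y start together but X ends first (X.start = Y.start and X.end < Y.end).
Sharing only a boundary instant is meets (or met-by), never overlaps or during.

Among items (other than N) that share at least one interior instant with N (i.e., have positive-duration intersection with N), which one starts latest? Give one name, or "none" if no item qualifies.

K

Target N = [14:45, 18:10].
E [16:05, 19:15] → overlapped-by → candidate.
G [12:10, 16:30] → overlaps → candidate.
H [10:25, 15:00] → overlaps → candidate.
J [11:55, 13:15] → before → excluded.
K [17:15, 18:00] → during → candidate.
Q [11:30, 13:30] → before → excluded.
R [12:05, 15:35] → overlaps → candidate.
V [06:20, 12:35] → before → excluded.
Among candidates, latest start is 17:15 → K.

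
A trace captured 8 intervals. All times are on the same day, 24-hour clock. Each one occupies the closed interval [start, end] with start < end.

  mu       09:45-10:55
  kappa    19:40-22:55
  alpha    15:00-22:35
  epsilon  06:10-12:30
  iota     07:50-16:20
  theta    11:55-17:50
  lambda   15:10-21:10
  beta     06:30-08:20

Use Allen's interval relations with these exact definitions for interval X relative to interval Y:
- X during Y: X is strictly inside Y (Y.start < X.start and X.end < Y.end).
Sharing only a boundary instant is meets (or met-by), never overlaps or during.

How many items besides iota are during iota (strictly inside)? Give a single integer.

1

Target iota = [07:50, 16:20].
alpha [15:00, 22:35] → overlapped-by → no.
beta [06:30, 08:20] → overlaps → no.
epsilon [06:10, 12:30] → overlaps → no.
kappa [19:40, 22:55] → after → no.
lambda [15:10, 21:10] → overlapped-by → no.
mu [09:45, 10:55] → during → counts.
theta [11:55, 17:50] → overlapped-by → no.
Total: 1.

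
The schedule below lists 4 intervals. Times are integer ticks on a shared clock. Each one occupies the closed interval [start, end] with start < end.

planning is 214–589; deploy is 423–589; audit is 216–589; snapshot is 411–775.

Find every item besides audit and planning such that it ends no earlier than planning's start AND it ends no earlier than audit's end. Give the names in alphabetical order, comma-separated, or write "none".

Conditions: its end is no earlier than planning's start (X.end >= 214) AND its end is no earlier than audit's end (X.end >= 589).
deploy: end 589 >= 214? ✓; end 589 >= 589? ✓ → yes.
snapshot: end 775 >= 214? ✓; end 775 >= 589? ✓ → yes.
Result: deploy, snapshot.

deploy, snapshot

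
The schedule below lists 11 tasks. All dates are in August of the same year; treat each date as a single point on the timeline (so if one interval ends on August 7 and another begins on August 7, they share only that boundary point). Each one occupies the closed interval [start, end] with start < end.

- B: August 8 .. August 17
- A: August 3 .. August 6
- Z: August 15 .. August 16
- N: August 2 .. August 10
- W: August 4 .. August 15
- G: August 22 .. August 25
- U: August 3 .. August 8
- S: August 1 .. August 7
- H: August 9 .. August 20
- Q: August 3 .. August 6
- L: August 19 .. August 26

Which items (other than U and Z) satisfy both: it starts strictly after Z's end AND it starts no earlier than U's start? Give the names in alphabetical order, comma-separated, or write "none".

G, L

Conditions: its start is strictly after Z's end (X.start > August 16) AND its start is no earlier than U's start (X.start >= August 3).
A: start August 3 > August 16? ✗; start August 3 >= August 3? ✓ → no.
B: start August 8 > August 16? ✗; start August 8 >= August 3? ✓ → no.
G: start August 22 > August 16? ✓; start August 22 >= August 3? ✓ → yes.
H: start August 9 > August 16? ✗; start August 9 >= August 3? ✓ → no.
L: start August 19 > August 16? ✓; start August 19 >= August 3? ✓ → yes.
N: start August 2 > August 16? ✗; start August 2 >= August 3? ✗ → no.
Q: start August 3 > August 16? ✗; start August 3 >= August 3? ✓ → no.
S: start August 1 > August 16? ✗; start August 1 >= August 3? ✗ → no.
W: start August 4 > August 16? ✗; start August 4 >= August 3? ✓ → no.
Result: G, L.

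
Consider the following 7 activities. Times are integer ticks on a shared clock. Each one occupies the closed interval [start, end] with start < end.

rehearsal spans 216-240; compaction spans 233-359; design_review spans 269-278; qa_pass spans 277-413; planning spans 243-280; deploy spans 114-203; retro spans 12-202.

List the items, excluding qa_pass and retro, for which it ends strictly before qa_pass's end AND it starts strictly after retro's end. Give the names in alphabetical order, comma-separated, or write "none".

compaction, design_review, planning, rehearsal

Conditions: its end is strictly before qa_pass's end (X.end < 413) AND its start is strictly after retro's end (X.start > 202).
compaction: end 359 < 413? ✓; start 233 > 202? ✓ → yes.
deploy: end 203 < 413? ✓; start 114 > 202? ✗ → no.
design_review: end 278 < 413? ✓; start 269 > 202? ✓ → yes.
planning: end 280 < 413? ✓; start 243 > 202? ✓ → yes.
rehearsal: end 240 < 413? ✓; start 216 > 202? ✓ → yes.
Result: compaction, design_review, planning, rehearsal.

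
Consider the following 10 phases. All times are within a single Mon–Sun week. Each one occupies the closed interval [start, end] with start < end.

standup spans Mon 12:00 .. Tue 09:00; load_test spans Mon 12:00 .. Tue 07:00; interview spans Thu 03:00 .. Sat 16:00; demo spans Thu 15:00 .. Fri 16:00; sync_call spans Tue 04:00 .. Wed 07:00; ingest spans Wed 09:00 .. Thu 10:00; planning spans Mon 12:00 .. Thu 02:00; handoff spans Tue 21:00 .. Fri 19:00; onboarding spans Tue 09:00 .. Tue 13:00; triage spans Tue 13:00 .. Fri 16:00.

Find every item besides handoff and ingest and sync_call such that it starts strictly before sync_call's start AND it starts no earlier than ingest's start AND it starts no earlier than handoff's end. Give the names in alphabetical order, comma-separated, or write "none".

Conditions: its start is strictly before sync_call's start (X.start < Tue 04:00) AND its start is no earlier than ingest's start (X.start >= Wed 09:00) AND its start is no earlier than handoff's end (X.start >= Fri 19:00).
demo: start Thu 15:00 < Tue 04:00? ✗; start Thu 15:00 >= Wed 09:00? ✓; start Thu 15:00 >= Fri 19:00? ✗ → no.
interview: start Thu 03:00 < Tue 04:00? ✗; start Thu 03:00 >= Wed 09:00? ✓; start Thu 03:00 >= Fri 19:00? ✗ → no.
load_test: start Mon 12:00 < Tue 04:00? ✓; start Mon 12:00 >= Wed 09:00? ✗; start Mon 12:00 >= Fri 19:00? ✗ → no.
onboarding: start Tue 09:00 < Tue 04:00? ✗; start Tue 09:00 >= Wed 09:00? ✗; start Tue 09:00 >= Fri 19:00? ✗ → no.
planning: start Mon 12:00 < Tue 04:00? ✓; start Mon 12:00 >= Wed 09:00? ✗; start Mon 12:00 >= Fri 19:00? ✗ → no.
standup: start Mon 12:00 < Tue 04:00? ✓; start Mon 12:00 >= Wed 09:00? ✗; start Mon 12:00 >= Fri 19:00? ✗ → no.
triage: start Tue 13:00 < Tue 04:00? ✗; start Tue 13:00 >= Wed 09:00? ✗; start Tue 13:00 >= Fri 19:00? ✗ → no.
Result: none.

none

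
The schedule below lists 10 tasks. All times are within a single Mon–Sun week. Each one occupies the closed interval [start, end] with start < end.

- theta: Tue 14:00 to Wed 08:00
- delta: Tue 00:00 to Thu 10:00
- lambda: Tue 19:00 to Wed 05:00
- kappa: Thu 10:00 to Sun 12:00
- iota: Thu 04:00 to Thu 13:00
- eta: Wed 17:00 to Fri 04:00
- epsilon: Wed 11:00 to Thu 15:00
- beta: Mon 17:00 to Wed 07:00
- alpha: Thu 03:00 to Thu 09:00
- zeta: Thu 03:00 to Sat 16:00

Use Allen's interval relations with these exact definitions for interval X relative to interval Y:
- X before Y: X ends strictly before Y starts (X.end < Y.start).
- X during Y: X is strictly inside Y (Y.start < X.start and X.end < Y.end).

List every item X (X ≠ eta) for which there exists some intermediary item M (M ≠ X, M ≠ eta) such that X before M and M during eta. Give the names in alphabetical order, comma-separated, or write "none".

Target eta = [Wed 17:00, Fri 04:00].
Intermediaries M with M during eta: alpha, iota.
Via alpha — items with X before alpha: beta, lambda, theta.
Via iota — items with X before iota: beta, lambda, theta.
Union: beta, lambda, theta.

beta, lambda, theta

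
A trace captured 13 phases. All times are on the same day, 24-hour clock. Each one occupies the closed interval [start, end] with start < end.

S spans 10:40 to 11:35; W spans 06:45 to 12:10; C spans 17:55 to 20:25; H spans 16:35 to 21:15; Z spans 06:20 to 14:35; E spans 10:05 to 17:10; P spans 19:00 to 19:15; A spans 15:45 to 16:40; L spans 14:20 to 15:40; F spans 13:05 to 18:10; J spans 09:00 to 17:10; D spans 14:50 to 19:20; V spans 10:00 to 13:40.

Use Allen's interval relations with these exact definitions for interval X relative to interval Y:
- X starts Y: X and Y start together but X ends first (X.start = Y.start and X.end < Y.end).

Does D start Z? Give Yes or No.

No

D = [14:50, 19:20], Z = [06:20, 14:35].
Actual relation of D to Z: after.
Asked whether 'starts' holds → No.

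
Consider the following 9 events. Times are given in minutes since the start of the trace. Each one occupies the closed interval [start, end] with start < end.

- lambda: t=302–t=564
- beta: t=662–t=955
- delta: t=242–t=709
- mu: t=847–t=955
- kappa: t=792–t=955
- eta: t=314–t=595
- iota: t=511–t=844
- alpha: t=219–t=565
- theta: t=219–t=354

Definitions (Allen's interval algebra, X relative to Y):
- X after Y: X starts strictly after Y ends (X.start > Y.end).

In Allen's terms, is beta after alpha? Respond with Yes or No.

Yes

beta = [t=662, t=955], alpha = [t=219, t=565].
Actual relation of beta to alpha: after.
Asked whether 'after' holds → Yes.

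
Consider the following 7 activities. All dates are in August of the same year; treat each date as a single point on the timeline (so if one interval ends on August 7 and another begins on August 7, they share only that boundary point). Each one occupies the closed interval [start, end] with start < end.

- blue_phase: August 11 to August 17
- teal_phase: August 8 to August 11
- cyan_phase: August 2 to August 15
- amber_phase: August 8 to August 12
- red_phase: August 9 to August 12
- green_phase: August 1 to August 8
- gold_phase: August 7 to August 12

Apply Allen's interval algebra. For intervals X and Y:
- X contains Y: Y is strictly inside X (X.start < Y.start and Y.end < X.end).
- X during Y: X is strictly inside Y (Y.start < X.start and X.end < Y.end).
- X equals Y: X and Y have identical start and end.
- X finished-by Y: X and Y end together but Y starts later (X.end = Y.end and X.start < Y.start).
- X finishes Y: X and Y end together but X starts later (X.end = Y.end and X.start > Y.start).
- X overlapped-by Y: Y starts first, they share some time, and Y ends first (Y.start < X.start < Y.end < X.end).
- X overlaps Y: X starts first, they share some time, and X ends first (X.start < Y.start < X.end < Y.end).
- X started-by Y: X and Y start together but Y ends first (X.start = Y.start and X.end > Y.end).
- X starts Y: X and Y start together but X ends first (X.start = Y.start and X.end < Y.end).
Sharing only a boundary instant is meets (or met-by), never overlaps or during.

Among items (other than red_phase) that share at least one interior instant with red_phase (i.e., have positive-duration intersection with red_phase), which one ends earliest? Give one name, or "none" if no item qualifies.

teal_phase

Target red_phase = [August 9, August 12].
amber_phase [August 8, August 12] → finished-by → candidate.
blue_phase [August 11, August 17] → overlapped-by → candidate.
cyan_phase [August 2, August 15] → contains → candidate.
gold_phase [August 7, August 12] → finished-by → candidate.
green_phase [August 1, August 8] → before → excluded.
teal_phase [August 8, August 11] → overlaps → candidate.
Among candidates, earliest end is August 11 → teal_phase.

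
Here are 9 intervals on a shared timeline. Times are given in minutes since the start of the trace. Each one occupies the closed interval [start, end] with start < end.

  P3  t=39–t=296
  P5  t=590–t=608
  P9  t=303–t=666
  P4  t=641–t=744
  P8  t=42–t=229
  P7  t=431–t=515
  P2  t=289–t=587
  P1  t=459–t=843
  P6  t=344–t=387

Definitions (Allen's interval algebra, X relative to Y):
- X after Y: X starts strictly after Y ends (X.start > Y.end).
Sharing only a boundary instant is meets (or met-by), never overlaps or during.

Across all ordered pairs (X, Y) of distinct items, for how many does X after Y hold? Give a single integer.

22

Checking all 72 ordered pairs for relation 'after'; matching pairs in alphabetical order:
(P1, P3): P1 after P3 ✓
(P1, P6): P1 after P6 ✓
(P1, P8): P1 after P8 ✓
(P2, P8): P2 after P8 ✓
(P4, P2): P4 after P2 ✓
(P4, P3): P4 after P3 ✓
(P4, P5): P4 after P5 ✓
(P4, P6): P4 after P6 ✓
(P4, P7): P4 after P7 ✓
(P4, P8): P4 after P8 ✓
(P5, P2): P5 after P2 ✓
(P5, P3): P5 after P3 ✓
(P5, P6): P5 after P6 ✓
(P5, P7): P5 after P7 ✓
(P5, P8): P5 after P8 ✓
(P6, P3): P6 after P3 ✓
(P6, P8): P6 after P8 ✓
(P7, P3): P7 after P3 ✓
(P7, P6): P7 after P6 ✓
(P7, P8): P7 after P8 ✓
(P9, P3): P9 after P3 ✓
(P9, P8): P9 after P8 ✓
Count: 22.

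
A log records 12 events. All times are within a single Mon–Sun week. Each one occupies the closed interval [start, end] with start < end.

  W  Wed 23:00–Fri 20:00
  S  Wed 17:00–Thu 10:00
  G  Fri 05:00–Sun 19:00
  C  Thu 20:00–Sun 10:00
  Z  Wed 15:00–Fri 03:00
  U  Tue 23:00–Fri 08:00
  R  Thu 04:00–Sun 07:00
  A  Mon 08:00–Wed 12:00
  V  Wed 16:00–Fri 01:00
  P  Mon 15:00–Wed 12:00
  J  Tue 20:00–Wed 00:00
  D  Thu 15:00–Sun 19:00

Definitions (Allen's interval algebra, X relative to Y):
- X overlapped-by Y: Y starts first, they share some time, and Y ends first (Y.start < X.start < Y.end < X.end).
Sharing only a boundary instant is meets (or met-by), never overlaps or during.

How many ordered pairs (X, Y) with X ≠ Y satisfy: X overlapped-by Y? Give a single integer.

26

Checking all 132 ordered pairs for relation 'overlapped-by'; matching pairs in alphabetical order:
(C, R): C overlapped-by R ✓
(C, U): C overlapped-by U ✓
(C, V): C overlapped-by V ✓
(C, W): C overlapped-by W ✓
(C, Z): C overlapped-by Z ✓
(D, R): D overlapped-by R ✓
(D, U): D overlapped-by U ✓
(D, V): D overlapped-by V ✓
(D, W): D overlapped-by W ✓
(D, Z): D overlapped-by Z ✓
(G, C): G overlapped-by C ✓
(G, R): G overlapped-by R ✓
(G, U): G overlapped-by U ✓
(G, W): G overlapped-by W ✓
(R, S): R overlapped-by S ✓
(R, U): R overlapped-by U ✓
(R, V): R overlapped-by V ✓
(R, W): R overlapped-by W ✓
(R, Z): R overlapped-by Z ✓
(U, A): U overlapped-by A ✓
(U, J): U overlapped-by J ✓
(U, P): U overlapped-by P ✓
(W, S): W overlapped-by S ✓
(W, U): W overlapped-by U ✓
... plus 2 further pairs not listed.
Count: 26.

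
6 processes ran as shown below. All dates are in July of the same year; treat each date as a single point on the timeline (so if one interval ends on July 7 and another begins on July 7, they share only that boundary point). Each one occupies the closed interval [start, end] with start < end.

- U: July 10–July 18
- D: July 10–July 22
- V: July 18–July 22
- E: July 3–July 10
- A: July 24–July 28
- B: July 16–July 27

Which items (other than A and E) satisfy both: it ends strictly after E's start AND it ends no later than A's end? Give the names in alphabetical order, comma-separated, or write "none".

B, D, U, V

Conditions: its end is strictly after E's start (X.end > July 3) AND its end is no later than A's end (X.end <= July 28).
B: end July 27 > July 3? ✓; end July 27 <= July 28? ✓ → yes.
D: end July 22 > July 3? ✓; end July 22 <= July 28? ✓ → yes.
U: end July 18 > July 3? ✓; end July 18 <= July 28? ✓ → yes.
V: end July 22 > July 3? ✓; end July 22 <= July 28? ✓ → yes.
Result: B, D, U, V.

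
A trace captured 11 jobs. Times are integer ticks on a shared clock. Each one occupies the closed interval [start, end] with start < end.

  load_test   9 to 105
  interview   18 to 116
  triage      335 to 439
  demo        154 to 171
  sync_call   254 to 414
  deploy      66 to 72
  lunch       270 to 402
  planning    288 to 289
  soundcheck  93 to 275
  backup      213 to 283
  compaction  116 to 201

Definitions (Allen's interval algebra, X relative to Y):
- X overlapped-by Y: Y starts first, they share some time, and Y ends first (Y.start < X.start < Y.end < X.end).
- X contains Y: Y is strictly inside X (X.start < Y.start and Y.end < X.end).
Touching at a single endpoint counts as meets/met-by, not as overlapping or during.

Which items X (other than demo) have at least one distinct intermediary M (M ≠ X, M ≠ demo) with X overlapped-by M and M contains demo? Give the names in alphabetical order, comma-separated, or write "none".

backup, lunch, sync_call

Target demo = [154, 171].
Intermediaries M with M contains demo: compaction, soundcheck.
Via compaction — items with X overlapped-by compaction: none.
Via soundcheck — items with X overlapped-by soundcheck: backup, lunch, sync_call.
Union: backup, lunch, sync_call.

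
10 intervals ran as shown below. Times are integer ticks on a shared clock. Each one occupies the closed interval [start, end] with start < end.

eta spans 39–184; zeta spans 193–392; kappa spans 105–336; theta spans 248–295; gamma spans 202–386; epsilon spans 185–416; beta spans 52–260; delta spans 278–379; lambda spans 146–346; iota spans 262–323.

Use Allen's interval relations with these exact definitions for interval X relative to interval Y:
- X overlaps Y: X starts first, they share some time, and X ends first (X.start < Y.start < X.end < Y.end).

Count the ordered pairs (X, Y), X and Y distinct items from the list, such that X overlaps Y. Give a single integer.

21

Checking all 90 ordered pairs for relation 'overlaps'; matching pairs in alphabetical order:
(beta, epsilon): beta overlaps epsilon ✓
(beta, gamma): beta overlaps gamma ✓
(beta, kappa): beta overlaps kappa ✓
(beta, lambda): beta overlaps lambda ✓
(beta, theta): beta overlaps theta ✓
(beta, zeta): beta overlaps zeta ✓
(eta, beta): eta overlaps beta ✓
(eta, kappa): eta overlaps kappa ✓
(eta, lambda): eta overlaps lambda ✓
(iota, delta): iota overlaps delta ✓
(kappa, delta): kappa overlaps delta ✓
(kappa, epsilon): kappa overlaps epsilon ✓
(kappa, gamma): kappa overlaps gamma ✓
(kappa, lambda): kappa overlaps lambda ✓
(kappa, zeta): kappa overlaps zeta ✓
(lambda, delta): lambda overlaps delta ✓
(lambda, epsilon): lambda overlaps epsilon ✓
(lambda, gamma): lambda overlaps gamma ✓
(lambda, zeta): lambda overlaps zeta ✓
(theta, delta): theta overlaps delta ✓
(theta, iota): theta overlaps iota ✓
Count: 21.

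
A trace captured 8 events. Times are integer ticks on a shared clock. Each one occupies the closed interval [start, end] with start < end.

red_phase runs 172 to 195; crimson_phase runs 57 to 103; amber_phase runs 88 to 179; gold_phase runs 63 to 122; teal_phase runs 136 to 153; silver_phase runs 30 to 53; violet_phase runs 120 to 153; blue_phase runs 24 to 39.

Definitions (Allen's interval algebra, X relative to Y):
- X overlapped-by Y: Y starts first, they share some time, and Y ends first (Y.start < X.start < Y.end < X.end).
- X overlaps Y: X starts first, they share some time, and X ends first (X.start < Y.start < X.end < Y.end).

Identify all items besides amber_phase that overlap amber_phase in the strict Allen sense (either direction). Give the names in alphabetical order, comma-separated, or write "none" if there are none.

crimson_phase, gold_phase, red_phase

Target amber_phase = [88, 179].
blue_phase [24, 39] → before → no.
crimson_phase [57, 103] → overlaps → yes.
gold_phase [63, 122] → overlaps → yes.
red_phase [172, 195] → overlapped-by → yes.
silver_phase [30, 53] → before → no.
teal_phase [136, 153] → during → no.
violet_phase [120, 153] → during → no.
Result: crimson_phase, gold_phase, red_phase.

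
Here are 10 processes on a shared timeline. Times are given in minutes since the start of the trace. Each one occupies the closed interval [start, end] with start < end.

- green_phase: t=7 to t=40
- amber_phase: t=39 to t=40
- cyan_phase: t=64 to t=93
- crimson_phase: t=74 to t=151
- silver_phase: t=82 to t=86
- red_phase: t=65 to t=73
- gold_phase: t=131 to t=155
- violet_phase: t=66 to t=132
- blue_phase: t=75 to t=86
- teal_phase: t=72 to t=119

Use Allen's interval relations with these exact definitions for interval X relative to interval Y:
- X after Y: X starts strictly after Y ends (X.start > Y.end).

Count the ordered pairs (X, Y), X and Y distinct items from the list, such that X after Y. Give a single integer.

Checking all 90 ordered pairs for relation 'after'; matching pairs in alphabetical order:
(blue_phase, amber_phase): blue_phase after amber_phase ✓
(blue_phase, green_phase): blue_phase after green_phase ✓
(blue_phase, red_phase): blue_phase after red_phase ✓
(crimson_phase, amber_phase): crimson_phase after amber_phase ✓
(crimson_phase, green_phase): crimson_phase after green_phase ✓
(crimson_phase, red_phase): crimson_phase after red_phase ✓
(cyan_phase, amber_phase): cyan_phase after amber_phase ✓
(cyan_phase, green_phase): cyan_phase after green_phase ✓
(gold_phase, amber_phase): gold_phase after amber_phase ✓
(gold_phase, blue_phase): gold_phase after blue_phase ✓
(gold_phase, cyan_phase): gold_phase after cyan_phase ✓
(gold_phase, green_phase): gold_phase after green_phase ✓
(gold_phase, red_phase): gold_phase after red_phase ✓
(gold_phase, silver_phase): gold_phase after silver_phase ✓
(gold_phase, teal_phase): gold_phase after teal_phase ✓
(red_phase, amber_phase): red_phase after amber_phase ✓
(red_phase, green_phase): red_phase after green_phase ✓
(silver_phase, amber_phase): silver_phase after amber_phase ✓
(silver_phase, green_phase): silver_phase after green_phase ✓
(silver_phase, red_phase): silver_phase after red_phase ✓
(teal_phase, amber_phase): teal_phase after amber_phase ✓
(teal_phase, green_phase): teal_phase after green_phase ✓
(violet_phase, amber_phase): violet_phase after amber_phase ✓
(violet_phase, green_phase): violet_phase after green_phase ✓
Count: 24.

24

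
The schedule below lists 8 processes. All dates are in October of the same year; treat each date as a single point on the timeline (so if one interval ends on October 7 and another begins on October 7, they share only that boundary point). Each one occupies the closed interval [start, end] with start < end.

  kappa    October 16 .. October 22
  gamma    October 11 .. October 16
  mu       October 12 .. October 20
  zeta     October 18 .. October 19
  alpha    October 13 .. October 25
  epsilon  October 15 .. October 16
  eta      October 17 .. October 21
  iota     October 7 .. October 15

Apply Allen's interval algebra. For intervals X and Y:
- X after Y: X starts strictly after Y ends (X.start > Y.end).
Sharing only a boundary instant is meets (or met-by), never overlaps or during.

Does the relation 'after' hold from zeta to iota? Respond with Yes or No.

zeta = [October 18, October 19], iota = [October 7, October 15].
Actual relation of zeta to iota: after.
Asked whether 'after' holds → Yes.

Yes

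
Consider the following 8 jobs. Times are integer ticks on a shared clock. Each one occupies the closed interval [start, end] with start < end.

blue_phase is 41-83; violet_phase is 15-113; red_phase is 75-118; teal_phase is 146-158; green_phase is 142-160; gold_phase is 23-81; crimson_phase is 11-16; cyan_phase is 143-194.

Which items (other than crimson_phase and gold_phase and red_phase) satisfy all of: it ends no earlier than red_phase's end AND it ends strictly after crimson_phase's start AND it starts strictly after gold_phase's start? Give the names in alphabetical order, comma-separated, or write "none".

cyan_phase, green_phase, teal_phase

Conditions: its end is no earlier than red_phase's end (X.end >= 118) AND its end is strictly after crimson_phase's start (X.end > 11) AND its start is strictly after gold_phase's start (X.start > 23).
blue_phase: end 83 >= 118? ✗; end 83 > 11? ✓; start 41 > 23? ✓ → no.
cyan_phase: end 194 >= 118? ✓; end 194 > 11? ✓; start 143 > 23? ✓ → yes.
green_phase: end 160 >= 118? ✓; end 160 > 11? ✓; start 142 > 23? ✓ → yes.
teal_phase: end 158 >= 118? ✓; end 158 > 11? ✓; start 146 > 23? ✓ → yes.
violet_phase: end 113 >= 118? ✗; end 113 > 11? ✓; start 15 > 23? ✗ → no.
Result: cyan_phase, green_phase, teal_phase.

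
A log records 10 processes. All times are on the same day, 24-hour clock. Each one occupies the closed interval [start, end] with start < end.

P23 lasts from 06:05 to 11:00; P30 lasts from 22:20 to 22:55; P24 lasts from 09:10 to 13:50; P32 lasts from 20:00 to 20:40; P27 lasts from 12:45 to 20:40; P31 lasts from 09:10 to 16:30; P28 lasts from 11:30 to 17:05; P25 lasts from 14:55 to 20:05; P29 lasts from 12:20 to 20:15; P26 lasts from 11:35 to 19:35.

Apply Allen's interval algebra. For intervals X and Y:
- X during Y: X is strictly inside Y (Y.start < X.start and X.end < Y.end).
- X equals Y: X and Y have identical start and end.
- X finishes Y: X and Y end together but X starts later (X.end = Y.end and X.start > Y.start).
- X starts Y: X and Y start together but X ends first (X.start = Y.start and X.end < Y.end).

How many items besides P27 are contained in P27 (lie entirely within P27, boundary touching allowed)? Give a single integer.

Target P27 = [12:45, 20:40].
P23 [06:05, 11:00] → before → no.
P24 [09:10, 13:50] → overlaps → no.
P25 [14:55, 20:05] → during → counts.
P26 [11:35, 19:35] → overlaps → no.
P28 [11:30, 17:05] → overlaps → no.
P29 [12:20, 20:15] → overlaps → no.
P30 [22:20, 22:55] → after → no.
P31 [09:10, 16:30] → overlaps → no.
P32 [20:00, 20:40] → finishes → counts.
Total: 2.

2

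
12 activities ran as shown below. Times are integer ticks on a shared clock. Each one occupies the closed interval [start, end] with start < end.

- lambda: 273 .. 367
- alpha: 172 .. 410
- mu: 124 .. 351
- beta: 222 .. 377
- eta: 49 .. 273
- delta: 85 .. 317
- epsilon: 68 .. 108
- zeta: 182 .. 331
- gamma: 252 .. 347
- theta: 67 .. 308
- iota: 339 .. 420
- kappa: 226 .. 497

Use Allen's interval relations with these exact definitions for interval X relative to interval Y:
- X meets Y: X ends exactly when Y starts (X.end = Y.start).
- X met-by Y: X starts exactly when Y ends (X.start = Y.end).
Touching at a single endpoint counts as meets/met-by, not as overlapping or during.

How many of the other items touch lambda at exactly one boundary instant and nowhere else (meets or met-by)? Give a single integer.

Target lambda = [273, 367].
alpha [172, 410] → contains → no.
beta [222, 377] → contains → no.
delta [85, 317] → overlaps → no.
epsilon [68, 108] → before → no.
eta [49, 273] → meets → counts.
gamma [252, 347] → overlaps → no.
iota [339, 420] → overlapped-by → no.
kappa [226, 497] → contains → no.
mu [124, 351] → overlaps → no.
theta [67, 308] → overlaps → no.
zeta [182, 331] → overlaps → no.
Total: 1.

1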